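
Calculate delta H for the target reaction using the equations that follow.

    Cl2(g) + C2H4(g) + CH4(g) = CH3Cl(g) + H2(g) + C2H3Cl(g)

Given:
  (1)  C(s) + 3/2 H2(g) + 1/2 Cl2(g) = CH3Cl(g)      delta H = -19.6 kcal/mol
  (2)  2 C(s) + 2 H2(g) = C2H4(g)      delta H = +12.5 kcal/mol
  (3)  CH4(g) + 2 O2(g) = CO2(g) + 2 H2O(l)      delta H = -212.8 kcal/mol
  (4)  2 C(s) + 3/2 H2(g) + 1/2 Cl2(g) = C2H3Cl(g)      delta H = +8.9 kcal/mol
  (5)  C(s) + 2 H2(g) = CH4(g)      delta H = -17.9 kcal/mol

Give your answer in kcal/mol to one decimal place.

delta H = -5.3 kcal/mol

(1) as written: -19.6 kcal/mol
(2) reversed: -12.5 kcal/mol
(3): not needed.
(4) as written: +8.9 kcal/mol
(5) reversed: +17.9 kcal/mol
Since enthalpy is a state function, delta H = (1)·(-19.6) + (-1)·(+12.5) + (1)·(+8.9) + (-1)·(-17.9) = -5.3 kcal/mol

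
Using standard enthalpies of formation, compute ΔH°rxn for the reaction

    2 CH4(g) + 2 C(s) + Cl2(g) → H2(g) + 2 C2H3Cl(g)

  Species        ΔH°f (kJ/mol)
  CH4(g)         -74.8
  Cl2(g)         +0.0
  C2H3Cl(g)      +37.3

Products: 1·(+0.0) + 2·(+37.3) = +74.6
Reactants: 2·(-74.8) + 2·(+0.0) + 1·(+0.0) = -149.6
ΔH°rxn = (+74.6) − (-149.6) = 224.2 kJ/mol

ΔH°rxn = 224.2 kJ/mol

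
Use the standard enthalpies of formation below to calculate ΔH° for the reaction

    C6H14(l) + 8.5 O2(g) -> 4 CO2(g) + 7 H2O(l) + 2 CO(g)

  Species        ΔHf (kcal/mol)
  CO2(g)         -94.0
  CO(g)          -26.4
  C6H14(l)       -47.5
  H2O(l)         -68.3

Products: 4·(-94.0) + 7·(-68.3) + 2·(-26.4) = -906.9
Reactants: 1·(-47.5) + 17/2·(+0.0) = -47.5
ΔH° = (-906.9) − (-47.5) = -859.4 kcal/mol

ΔH° = -859.4 kcal/mol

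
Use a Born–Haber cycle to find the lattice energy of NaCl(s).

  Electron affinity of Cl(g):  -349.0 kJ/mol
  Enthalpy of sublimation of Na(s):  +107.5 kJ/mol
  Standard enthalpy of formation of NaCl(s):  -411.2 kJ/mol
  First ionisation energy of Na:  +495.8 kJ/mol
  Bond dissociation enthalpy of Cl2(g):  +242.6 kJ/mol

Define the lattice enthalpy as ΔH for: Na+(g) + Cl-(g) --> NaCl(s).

ΔHf° = 1·ΔHsub + 1·(ΣIE) + 1/2·D(Cl2) + 1·EA + U
-411.2 = 1·(+107.5) + 1·(+495.8) + 1/2·(+242.6) + 1·(-349.0) + U
U = -411.2 − (+375.6) = -786.8 kJ/mol

U = -786.8 kJ/mol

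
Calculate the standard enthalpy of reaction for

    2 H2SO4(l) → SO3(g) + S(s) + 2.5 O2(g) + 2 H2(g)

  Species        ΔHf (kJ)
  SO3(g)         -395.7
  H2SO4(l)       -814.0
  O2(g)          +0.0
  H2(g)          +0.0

ΔH°rxn = Σ nΔHf°(products) − Σ nΔHf°(reactants).
Products: 1·(-395.7) + 1·(+0.0) + 5/2·(+0.0) + 2·(+0.0) = -395.7
Reactants: 2·(-814.0) = -1628.0
ΔH_rxn = (-395.7) − (-1628.0) = 1232.3 kJ

ΔH_rxn = 1232.3 kJ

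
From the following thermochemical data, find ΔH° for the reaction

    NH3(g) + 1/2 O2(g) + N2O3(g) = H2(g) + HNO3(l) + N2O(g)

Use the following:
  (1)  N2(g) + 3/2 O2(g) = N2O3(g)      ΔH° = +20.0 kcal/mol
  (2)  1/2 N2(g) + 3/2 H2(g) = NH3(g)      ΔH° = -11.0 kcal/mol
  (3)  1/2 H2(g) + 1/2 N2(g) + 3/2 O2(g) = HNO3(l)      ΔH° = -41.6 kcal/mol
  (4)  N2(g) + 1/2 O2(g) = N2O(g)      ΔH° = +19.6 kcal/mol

ΔH° = -31.0 kcal/mol

(1) reversed (N2O3(g) must end up as a reactant): -20.0 kcal/mol
(2) reversed (NH3(g) must end up as a reactant): +11.0 kcal/mol
(3) as written (HNO3(l) already on the product side): -41.6 kcal/mol
(4) as written (N2O(g) already on the product side): +19.6 kcal/mol
ΔH° = (-1)·(+20.0) + (-1)·(-11.0) + (1)·(-41.6) + (1)·(+19.6) = -31.0 kcal/mol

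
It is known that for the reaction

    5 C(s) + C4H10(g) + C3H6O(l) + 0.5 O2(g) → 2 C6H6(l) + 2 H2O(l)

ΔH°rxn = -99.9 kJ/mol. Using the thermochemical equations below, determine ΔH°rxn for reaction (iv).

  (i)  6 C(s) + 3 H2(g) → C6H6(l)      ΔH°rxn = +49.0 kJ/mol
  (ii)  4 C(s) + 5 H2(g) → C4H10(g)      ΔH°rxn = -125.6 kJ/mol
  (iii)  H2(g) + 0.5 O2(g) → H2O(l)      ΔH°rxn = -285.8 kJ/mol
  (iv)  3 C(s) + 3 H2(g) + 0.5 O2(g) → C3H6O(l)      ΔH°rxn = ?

(i) × 2: (2)·(+49.0) = +98.0 kJ/mol
(ii) reversed: +125.6 kJ/mol
(iii) × 2: (2)·(-285.8) = -571.6 kJ/mol
(iv) reversed: contributes −x
-99.9 = (+98.0) + (+125.6) + (-571.6) − x
x = (-99.9 − (-348.0)) / (-1) = -248.1 kJ/mol

ΔH°rxn = -248.1 kJ/mol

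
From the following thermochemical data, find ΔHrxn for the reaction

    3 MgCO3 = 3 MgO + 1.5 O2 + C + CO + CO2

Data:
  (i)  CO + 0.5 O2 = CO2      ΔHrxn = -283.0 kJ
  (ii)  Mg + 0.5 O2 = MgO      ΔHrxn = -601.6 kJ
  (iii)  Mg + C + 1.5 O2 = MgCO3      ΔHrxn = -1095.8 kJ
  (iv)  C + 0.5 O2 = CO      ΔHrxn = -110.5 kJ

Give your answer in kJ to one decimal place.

(i) as written: -283.0 kJ
(ii) × 3: (3)·(-601.6) = -1804.8 kJ
(iii) reversed and × 3: (-3)·(-1095.8) = +3287.4 kJ
(iv) × 2: (2)·(-110.5) = -221.0 kJ
By Hess's law, ΔHrxn = (1)·(-283.0) + (3)·(-601.6) + (-3)·(-1095.8) + (2)·(-110.5) = 978.6 kJ

ΔHrxn = 978.6 kJ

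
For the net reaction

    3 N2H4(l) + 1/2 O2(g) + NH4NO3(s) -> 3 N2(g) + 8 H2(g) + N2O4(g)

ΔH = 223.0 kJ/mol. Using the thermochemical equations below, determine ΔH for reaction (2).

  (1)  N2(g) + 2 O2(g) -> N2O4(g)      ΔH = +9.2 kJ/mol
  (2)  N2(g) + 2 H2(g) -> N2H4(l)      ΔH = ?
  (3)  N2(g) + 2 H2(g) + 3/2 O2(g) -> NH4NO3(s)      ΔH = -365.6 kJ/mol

ΔH = 50.6 kJ/mol

(1) as written: +9.2 kJ/mol
(2) reversed and × 3: contributes −3·x
(3) reversed: +365.6 kJ/mol
+223.0 = (+9.2) + (+365.6) − 3·x
x = (+223.0 − (+374.8)) / (-3) = 50.6 kJ/mol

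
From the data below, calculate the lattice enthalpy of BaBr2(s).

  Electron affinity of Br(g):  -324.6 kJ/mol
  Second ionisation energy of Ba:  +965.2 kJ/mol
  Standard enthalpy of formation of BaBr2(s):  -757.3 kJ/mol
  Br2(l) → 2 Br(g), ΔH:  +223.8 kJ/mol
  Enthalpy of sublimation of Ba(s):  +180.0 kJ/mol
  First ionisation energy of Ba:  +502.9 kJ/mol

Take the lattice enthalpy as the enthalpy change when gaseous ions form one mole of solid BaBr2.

ΔHf° = 1·ΔHsub + 1·(ΣIE) + 1·D(Br2) + 2·EA + U
-757.3 = 1·(+180.0) + 1·(+1468.1) + 1·(+223.8) + 2·(-324.6) + U
U = -757.3 − (+1222.7) = -1980.0 kJ/mol

U = -1980.0 kJ/mol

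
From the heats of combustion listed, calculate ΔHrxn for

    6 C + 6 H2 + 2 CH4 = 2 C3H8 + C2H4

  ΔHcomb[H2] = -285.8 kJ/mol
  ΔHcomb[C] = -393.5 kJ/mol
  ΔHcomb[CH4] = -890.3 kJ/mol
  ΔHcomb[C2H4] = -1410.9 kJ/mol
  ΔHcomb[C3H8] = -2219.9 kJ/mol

Using ΔH = Σ nΔHc°(reactants) − Σ nΔHc°(products):
= [6·(-393.5) + 6·(-285.8) + 2·(-890.3)] − [2·(-2219.9) + 1·(-1410.9)]
= -5.7 kJ/mol

ΔHrxn = -5.7 kJ/mol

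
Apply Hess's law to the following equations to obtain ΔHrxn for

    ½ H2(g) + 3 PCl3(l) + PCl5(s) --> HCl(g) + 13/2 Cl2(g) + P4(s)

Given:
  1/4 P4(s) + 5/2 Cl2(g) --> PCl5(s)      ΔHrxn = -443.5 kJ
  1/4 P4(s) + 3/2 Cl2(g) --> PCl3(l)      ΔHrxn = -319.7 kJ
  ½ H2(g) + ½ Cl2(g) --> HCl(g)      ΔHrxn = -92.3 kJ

equation 1 reversed (PCl5(s) must end up as a reactant): +443.5 kJ
equation 2 reversed and × 3 (PCl3(l) must end up as a reactant; ×3 to match 3 PCl3(l) in the target): (-3)·(-319.7) = +959.1 kJ
equation 3 as written (HCl(g) already on the product side): -92.3 kJ
ΔHrxn = (-1)·(-443.5) + (-3)·(-319.7) + (1)·(-92.3) = 1310.3 kJ

ΔHrxn = 1310.3 kJ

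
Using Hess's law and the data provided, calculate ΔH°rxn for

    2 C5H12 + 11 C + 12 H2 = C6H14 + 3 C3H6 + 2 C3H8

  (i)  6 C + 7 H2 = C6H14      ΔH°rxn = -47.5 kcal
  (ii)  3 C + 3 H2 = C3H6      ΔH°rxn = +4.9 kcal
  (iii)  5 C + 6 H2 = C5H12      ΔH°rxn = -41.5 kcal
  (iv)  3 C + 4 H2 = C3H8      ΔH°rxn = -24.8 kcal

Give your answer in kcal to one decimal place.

(i) as written (C6H14 already on the product side): -47.5 kcal
(ii) × 3 (×3 to match 3 C3H6 in the target): (3)·(+4.9) = +14.7 kcal
(iii) reversed and × 2 (reverse to put C5H12 on the reactant side; ×2 to match 2 C5H12 in the target): (-2)·(-41.5) = +83.0 kcal
(iv) × 2 (×2 to match 2 C3H8 in the target): (2)·(-24.8) = -49.6 kcal
Summing the manipulated equations, ΔH°rxn = (1)·(-47.5) + (3)·(+4.9) + (-2)·(-41.5) + (2)·(-24.8) = 0.6 kcal

ΔH°rxn = 0.6 kcal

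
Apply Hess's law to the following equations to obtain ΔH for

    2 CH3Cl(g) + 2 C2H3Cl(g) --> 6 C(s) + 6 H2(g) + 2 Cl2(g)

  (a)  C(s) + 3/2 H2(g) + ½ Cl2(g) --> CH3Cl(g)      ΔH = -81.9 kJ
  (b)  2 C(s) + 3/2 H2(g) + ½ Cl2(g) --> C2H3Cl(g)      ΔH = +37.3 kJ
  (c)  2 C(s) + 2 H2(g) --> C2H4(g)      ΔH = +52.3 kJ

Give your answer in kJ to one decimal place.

(a) reversed and × 2 (CH3Cl(g) must end up as a reactant; ×2 to match 2 CH3Cl(g) in the target): (-2)·(-81.9) = +163.8 kJ
(b) reversed and × 2 (C2H3Cl(g) must end up as a reactant; ×2 to match 2 C2H3Cl(g) in the target): (-2)·(+37.3) = -74.6 kJ
(c): not needed (C2H4(g) appears nowhere else).
Summing the manipulated equations, ΔH = (-2)·(-81.9) + (-2)·(+37.3) = 89.2 kJ

ΔH = 89.2 kJ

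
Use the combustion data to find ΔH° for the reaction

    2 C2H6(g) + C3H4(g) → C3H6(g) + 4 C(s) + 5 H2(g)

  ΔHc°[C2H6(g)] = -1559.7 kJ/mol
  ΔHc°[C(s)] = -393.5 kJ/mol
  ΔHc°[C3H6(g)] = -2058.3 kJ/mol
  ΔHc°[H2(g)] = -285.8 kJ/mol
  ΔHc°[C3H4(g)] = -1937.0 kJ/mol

With combustion enthalpies, reactants minus products:
= [2·(-1559.7) + 1·(-1937.0)] − [1·(-2058.3) + 4·(-393.5) + 5·(-285.8)]
= 4.9 kJ/mol

ΔH° = 4.9 kJ/mol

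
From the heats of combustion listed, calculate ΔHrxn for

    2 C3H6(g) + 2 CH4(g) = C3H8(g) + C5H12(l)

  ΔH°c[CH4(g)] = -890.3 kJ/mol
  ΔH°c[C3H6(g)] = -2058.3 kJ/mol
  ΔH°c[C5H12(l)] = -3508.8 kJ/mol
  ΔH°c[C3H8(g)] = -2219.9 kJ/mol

With combustion enthalpies, reactants minus products:
= [2·(-2058.3) + 2·(-890.3)] − [1·(-2219.9) + 1·(-3508.8)]
= -168.5 kJ/mol

ΔHrxn = -168.5 kJ/mol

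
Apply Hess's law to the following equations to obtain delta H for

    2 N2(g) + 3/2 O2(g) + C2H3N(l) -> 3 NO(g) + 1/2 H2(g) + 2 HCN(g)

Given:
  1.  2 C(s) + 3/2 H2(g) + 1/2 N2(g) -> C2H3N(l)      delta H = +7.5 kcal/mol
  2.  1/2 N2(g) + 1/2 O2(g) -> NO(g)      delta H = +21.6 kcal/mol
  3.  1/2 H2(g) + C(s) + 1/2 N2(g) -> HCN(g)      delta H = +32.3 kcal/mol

eq. 1 reversed: -7.5 kcal/mol
eq. 2 × 3: (3)·(+21.6) = +64.8 kcal/mol
eq. 3 × 2: (2)·(+32.3) = +64.6 kcal/mol
By Hess's law, delta H = (-1)·(+7.5) + (3)·(+21.6) + (2)·(+32.3) = 121.9 kcal/mol

delta H = 121.9 kcal/mol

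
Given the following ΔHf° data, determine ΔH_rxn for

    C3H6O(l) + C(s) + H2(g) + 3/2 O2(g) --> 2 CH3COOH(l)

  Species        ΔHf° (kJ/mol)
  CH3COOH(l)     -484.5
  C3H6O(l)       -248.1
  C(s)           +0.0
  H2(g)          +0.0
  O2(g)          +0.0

ΔH_rxn = -720.9 kJ/mol

Products: 2·(-484.5) = -969.0
Reactants: 1·(-248.1) + 1·(+0.0) + 1·(+0.0) + 3/2·(+0.0) = -248.1
ΔH_rxn = (-969.0) − (-248.1) = -720.9 kJ/mol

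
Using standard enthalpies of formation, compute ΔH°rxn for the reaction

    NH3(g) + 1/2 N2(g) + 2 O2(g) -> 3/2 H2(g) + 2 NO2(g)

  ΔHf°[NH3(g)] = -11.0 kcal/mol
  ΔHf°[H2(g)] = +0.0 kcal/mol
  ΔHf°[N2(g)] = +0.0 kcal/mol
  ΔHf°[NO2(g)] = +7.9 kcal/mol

ΔH°rxn = Σ nΔHf°(products) − Σ nΔHf°(reactants).
Products: 3/2·(+0.0) + 2·(+7.9) = +15.8
Reactants: 1·(-11.0) + 1/2·(+0.0) + 2·(+0.0) = -11.0
ΔH°rxn = (+15.8) − (-11.0) = 26.8 kcal/mol

ΔH°rxn = 26.8 kcal/mol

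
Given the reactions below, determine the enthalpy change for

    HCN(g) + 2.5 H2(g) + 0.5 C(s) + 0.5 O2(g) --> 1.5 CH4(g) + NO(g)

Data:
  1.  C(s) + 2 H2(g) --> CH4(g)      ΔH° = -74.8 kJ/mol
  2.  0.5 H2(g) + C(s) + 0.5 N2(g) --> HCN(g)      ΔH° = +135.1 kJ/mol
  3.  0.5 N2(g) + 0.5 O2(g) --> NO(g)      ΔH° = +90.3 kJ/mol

eq. 1 × 3/2: (3/2)·(-74.8) = -112.2 kJ/mol
eq. 2 reversed: -135.1 kJ/mol
eq. 3 as written: +90.3 kJ/mol
Combining the equations, ΔH° = (3/2)·(-74.8) + (-1)·(+135.1) + (1)·(+90.3) = -157.0 kJ/mol

ΔH° = -157.0 kJ/mol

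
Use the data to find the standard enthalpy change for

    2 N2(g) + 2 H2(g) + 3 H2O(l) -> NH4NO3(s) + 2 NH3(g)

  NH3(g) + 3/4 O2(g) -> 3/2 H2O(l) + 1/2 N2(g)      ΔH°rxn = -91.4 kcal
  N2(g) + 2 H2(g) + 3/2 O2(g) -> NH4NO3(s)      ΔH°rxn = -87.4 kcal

equation 1 reversed and × 2 (reverse to put NH3(g) on the product side; scale by 2 for the 2 NH3(g)): (-2)·(-91.4) = +182.8 kcal
equation 2 as written (NH4NO3(s) already on the product side): -87.4 kcal
Summing the manipulated equations, ΔH°rxn = (+182.8) + (-87.4) = 95.4 kcal

ΔH°rxn = 95.4 kcal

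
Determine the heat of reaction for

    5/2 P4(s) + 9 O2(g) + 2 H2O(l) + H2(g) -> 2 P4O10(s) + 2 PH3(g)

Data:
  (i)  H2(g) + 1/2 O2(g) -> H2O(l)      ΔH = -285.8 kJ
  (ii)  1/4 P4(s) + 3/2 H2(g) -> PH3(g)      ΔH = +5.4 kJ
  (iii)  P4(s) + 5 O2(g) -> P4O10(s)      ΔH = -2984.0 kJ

(i) reversed and × 2 (H2O(l) must end up as a reactant; scale by 2 for the 2 H2O(l)): (-2)·(-285.8) = +571.6 kJ
(ii) × 2 (×2 to match 2 PH3(g) in the target): (2)·(+5.4) = +10.8 kJ
(iii) × 2 (×2 to match 2 P4O10(s) in the target): (2)·(-2984.0) = -5968.0 kJ
ΔH = (+571.6) + (+10.8) + (-5968.0) = -5385.6 kJ

ΔH = -5385.6 kJ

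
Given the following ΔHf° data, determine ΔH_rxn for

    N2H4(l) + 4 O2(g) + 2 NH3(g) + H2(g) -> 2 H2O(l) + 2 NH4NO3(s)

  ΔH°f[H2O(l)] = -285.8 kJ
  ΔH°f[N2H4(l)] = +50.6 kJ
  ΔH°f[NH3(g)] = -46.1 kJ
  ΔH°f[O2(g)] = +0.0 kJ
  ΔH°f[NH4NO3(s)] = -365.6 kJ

Products: 2·(-285.8) + 2·(-365.6) = -1302.8
Reactants: 1·(+50.6) + 4·(+0.0) + 2·(-46.1) + 1·(+0.0) = -41.6
ΔH_rxn = (-1302.8) − (-41.6) = -1261.2 kJ

ΔH_rxn = -1261.2 kJ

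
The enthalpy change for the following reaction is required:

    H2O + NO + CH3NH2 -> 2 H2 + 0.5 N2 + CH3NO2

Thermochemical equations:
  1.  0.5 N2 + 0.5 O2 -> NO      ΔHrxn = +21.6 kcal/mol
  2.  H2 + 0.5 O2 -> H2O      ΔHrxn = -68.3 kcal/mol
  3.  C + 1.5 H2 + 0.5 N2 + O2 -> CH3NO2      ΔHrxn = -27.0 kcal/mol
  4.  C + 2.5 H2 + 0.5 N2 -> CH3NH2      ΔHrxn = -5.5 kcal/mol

ΔHrxn = 25.2 kcal/mol

eq. 1 reversed (NO must end up as a reactant): -21.6 kcal/mol
eq. 2 reversed (H2O must end up as a reactant): +68.3 kcal/mol
eq. 3 as written (CH3NO2 already on the product side): -27.0 kcal/mol
eq. 4 reversed (CH3NH2 must end up as a reactant): +5.5 kcal/mol
ΔHrxn = (-21.6) + (+68.3) + (-27.0) + (+5.5) = 25.2 kcal/mol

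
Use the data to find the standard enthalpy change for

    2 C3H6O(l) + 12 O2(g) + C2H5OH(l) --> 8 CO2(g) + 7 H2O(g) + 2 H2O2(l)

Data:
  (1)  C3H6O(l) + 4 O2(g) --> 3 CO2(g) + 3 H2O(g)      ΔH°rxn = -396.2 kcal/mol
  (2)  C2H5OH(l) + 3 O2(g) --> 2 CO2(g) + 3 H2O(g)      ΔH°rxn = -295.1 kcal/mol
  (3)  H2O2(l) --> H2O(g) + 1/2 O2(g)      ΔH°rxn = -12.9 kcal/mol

(1) × 2 (scale by 2 for the 2 C3H6O(l)): (2)·(-396.2) = -792.4 kcal/mol
(2) as written (C2H5OH(l) already on the reactant side): -295.1 kcal/mol
(3) reversed and × 2 (reverse to put H2O2(l) on the product side; ×2 to match 2 H2O2(l) in the target): (-2)·(-12.9) = +25.8 kcal/mol
Combining the equations, ΔH°rxn = (2)·(-396.2) + (1)·(-295.1) + (-2)·(-12.9) = -1061.7 kcal/mol

ΔH°rxn = -1061.7 kcal/mol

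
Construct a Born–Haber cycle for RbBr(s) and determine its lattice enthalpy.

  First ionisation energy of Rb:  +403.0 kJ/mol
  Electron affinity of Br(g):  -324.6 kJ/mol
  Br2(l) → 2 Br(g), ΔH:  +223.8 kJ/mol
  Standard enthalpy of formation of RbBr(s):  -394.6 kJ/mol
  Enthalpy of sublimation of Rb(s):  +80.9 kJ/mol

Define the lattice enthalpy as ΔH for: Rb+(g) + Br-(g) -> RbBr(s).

ΔHf° = 1·ΔHsub + 1·(ΣIE) + 1/2·D(Br2) + 1·EA + U
-394.6 = 1·(+80.9) + 1·(+403.0) + 1/2·(+223.8) + 1·(-324.6) + U
U = -394.6 − (+271.2) = -665.8 kJ/mol

U = -665.8 kJ/mol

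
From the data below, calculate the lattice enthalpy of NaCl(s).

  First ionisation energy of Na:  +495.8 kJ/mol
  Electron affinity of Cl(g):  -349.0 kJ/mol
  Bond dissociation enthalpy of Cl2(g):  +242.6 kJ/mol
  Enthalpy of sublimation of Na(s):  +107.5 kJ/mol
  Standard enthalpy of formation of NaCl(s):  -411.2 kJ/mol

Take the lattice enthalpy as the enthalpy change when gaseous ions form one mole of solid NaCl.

U = -786.8 kJ/mol

ΔHf° = 1·ΔHsub + 1·(ΣIE) + 1/2·D(Cl2) + 1·EA + U
-411.2 = 1·(+107.5) + 1·(+495.8) + 1/2·(+242.6) + 1·(-349.0) + U
U = -411.2 − (+375.6) = -786.8 kJ/mol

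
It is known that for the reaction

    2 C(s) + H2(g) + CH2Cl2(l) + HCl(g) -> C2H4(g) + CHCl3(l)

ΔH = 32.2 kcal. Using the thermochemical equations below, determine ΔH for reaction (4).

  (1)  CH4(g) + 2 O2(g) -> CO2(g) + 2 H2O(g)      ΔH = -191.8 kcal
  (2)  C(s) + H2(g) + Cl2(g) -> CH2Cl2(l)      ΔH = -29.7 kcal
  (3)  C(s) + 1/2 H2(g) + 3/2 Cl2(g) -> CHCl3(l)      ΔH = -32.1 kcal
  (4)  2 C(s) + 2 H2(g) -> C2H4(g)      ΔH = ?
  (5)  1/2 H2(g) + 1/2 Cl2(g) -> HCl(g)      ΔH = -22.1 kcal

(1): not needed.
(2) reversed: +29.7 kcal
(3) as written: -32.1 kcal
(4) as written: contributes x
(5) reversed: +22.1 kcal
+32.2 = (+29.7) + (-32.1) + (+22.1) + x
x = (+32.2 − (+19.7)) / (1) = 12.5 kcal

ΔH = 12.5 kcal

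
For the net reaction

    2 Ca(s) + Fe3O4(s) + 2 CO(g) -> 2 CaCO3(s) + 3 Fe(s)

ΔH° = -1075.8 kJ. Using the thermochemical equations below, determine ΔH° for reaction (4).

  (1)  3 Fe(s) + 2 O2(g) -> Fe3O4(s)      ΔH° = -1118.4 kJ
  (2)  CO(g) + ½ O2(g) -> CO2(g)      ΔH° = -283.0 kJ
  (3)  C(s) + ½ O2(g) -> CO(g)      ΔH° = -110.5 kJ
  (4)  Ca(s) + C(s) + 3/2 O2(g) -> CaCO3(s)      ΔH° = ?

(1) reversed: +1118.4 kJ
(2): not needed.
(3) reversed and × 2: (-2)·(-110.5) = +221.0 kJ
(4) × 2: contributes 2·x
-1075.8 = (+1118.4) + (+221.0) + 2·x
x = (-1075.8 − (+1339.4)) / (2) = -1207.6 kJ

ΔH° = -1207.6 kJ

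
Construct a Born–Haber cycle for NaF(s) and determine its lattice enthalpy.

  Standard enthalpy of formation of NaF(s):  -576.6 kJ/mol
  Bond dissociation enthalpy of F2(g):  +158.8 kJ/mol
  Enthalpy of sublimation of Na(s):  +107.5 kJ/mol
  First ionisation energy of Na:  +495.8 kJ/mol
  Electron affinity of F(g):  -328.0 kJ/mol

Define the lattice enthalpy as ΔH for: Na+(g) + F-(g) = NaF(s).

U = -931.3 kJ/mol

ΔHf° = 1·ΔHsub + 1·(ΣIE) + 1/2·D(F2) + 1·EA + U
-576.6 = 1·(+107.5) + 1·(+495.8) + 1/2·(+158.8) + 1·(-328.0) + U
U = -576.6 − (+354.7) = -931.3 kJ/mol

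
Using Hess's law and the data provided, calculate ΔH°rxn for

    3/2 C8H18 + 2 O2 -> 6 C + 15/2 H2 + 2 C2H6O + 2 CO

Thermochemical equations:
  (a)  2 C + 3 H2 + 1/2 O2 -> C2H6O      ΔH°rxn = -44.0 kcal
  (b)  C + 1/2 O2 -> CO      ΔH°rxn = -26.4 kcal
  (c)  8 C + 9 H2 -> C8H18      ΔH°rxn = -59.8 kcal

(a) × 2 (×2 to match 2 C2H6O in the target): (2)·(-44.0) = -88.0 kcal
(b) × 2 (scale by 2 for the 2 CO): (2)·(-26.4) = -52.8 kcal
(c) reversed and × 3/2 (C8H18 must end up as a reactant; scale by 3/2 for the 3/2 C8H18): (-3/2)·(-59.8) = +89.7 kcal
Combining the equations, ΔH°rxn = (-88.0) + (-52.8) + (+89.7) = -51.1 kcal

ΔH°rxn = -51.1 kcal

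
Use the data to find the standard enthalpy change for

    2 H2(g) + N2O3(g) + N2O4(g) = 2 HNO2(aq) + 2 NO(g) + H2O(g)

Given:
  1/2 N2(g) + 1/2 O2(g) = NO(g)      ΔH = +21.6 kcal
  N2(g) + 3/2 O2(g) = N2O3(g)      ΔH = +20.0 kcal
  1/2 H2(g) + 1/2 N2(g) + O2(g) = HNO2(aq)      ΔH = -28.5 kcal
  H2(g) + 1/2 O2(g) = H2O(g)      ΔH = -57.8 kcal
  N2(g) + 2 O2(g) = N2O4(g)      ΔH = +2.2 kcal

equation 1 × 2: (2)·(+21.6) = +43.2 kcal
equation 2 reversed: -20.0 kcal
equation 3 × 2: (2)·(-28.5) = -57.0 kcal
equation 4 as written: -57.8 kcal
equation 5 reversed: -2.2 kcal
ΔH = (2)·(+21.6) + (-1)·(+20.0) + (2)·(-28.5) + (1)·(-57.8) + (-1)·(+2.2) = -93.8 kcal

ΔH = -93.8 kcal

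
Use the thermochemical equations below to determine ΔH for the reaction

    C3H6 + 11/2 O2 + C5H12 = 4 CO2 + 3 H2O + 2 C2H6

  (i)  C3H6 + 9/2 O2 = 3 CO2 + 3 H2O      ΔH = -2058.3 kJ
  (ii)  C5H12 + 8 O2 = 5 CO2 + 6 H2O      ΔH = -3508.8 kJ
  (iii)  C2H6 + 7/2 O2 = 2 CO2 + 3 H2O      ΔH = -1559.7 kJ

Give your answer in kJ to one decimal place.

(i) as written (C3H6 already on the reactant side): -2058.3 kJ
(ii) as written (C5H12 already on the reactant side): -3508.8 kJ
(iii) reversed and × 2 (reverse to put C2H6 on the product side; ×2 to match 2 C2H6 in the target): (-2)·(-1559.7) = +3119.4 kJ
ΔH = (1)·(-2058.3) + (1)·(-3508.8) + (-2)·(-1559.7) = -2447.7 kJ

ΔH = -2447.7 kJ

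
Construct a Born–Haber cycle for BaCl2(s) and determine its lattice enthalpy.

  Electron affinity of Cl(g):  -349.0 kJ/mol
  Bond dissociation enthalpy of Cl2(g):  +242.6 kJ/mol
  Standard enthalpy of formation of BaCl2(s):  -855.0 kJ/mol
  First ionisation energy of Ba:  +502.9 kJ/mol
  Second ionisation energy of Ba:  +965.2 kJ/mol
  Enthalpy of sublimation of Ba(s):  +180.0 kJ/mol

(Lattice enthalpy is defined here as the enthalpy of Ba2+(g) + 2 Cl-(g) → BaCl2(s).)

ΔHf° = 1·ΔHsub + 1·(ΣIE) + 1·D(Cl2) + 2·EA + U
-855.0 = 1·(+180.0) + 1·(+1468.1) + 1·(+242.6) + 2·(-349.0) + U
U = -855.0 − (+1192.7) = -2047.7 kJ/mol

U = -2047.7 kJ/mol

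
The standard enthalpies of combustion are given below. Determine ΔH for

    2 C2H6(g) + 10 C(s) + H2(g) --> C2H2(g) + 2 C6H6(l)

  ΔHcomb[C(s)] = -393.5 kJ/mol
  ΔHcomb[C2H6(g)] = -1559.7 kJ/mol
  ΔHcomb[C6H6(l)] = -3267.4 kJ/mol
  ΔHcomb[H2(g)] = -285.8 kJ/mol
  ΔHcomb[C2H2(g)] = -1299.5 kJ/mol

Using ΔH = Σ nΔHc°(reactants) − Σ nΔHc°(products):
= [2·(-1559.7) + 10·(-393.5) + 1·(-285.8)] − [1·(-1299.5) + 2·(-3267.4)]
= 494.1 kJ/mol

ΔH = 494.1 kJ/mol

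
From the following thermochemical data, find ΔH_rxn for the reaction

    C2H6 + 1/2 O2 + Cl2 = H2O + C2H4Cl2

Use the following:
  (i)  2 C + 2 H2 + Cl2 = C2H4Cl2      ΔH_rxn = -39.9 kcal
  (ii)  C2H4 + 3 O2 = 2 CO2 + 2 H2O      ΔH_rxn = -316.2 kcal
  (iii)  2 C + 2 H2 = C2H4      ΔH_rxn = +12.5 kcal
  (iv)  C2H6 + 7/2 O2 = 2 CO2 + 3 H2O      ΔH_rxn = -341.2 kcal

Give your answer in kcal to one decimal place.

(i) as written: -39.9 kcal
(ii) reversed: +316.2 kcal
(iii) reversed: -12.5 kcal
(iv) as written: -341.2 kcal
ΔH_rxn = (-39.9) + (+316.2) + (-12.5) + (-341.2) = -77.4 kcal

ΔH_rxn = -77.4 kcal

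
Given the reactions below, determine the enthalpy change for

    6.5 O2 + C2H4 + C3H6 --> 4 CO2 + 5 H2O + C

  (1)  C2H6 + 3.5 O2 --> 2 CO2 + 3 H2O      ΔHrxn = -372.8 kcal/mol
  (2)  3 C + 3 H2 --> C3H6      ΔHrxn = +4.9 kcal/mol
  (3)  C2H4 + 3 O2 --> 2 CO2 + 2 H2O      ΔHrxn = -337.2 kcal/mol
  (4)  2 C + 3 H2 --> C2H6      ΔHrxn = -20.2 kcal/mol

(1) as written: -372.8 kcal/mol
(2) reversed (reverse to put C3H6 on the reactant side): -4.9 kcal/mol
(3) as written (C2H4 already on the reactant side): -337.2 kcal/mol
(4) as written: -20.2 kcal/mol
ΔHrxn = (1)·(-372.8) + (-1)·(+4.9) + (1)·(-337.2) + (1)·(-20.2) = -735.1 kcal/mol

ΔHrxn = -735.1 kcal/mol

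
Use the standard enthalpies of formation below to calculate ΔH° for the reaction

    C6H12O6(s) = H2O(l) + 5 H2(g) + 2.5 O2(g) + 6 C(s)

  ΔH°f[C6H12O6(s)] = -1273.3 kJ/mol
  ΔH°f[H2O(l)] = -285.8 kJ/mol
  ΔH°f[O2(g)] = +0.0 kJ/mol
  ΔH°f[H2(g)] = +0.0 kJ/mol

ΔH° = 987.5 kJ/mol

Products: 1·(-285.8) + 5·(+0.0) + 5/2·(+0.0) + 6·(+0.0) = -285.8
Reactants: 1·(-1273.3) = -1273.3
ΔH° = (-285.8) − (-1273.3) = 987.5 kJ/mol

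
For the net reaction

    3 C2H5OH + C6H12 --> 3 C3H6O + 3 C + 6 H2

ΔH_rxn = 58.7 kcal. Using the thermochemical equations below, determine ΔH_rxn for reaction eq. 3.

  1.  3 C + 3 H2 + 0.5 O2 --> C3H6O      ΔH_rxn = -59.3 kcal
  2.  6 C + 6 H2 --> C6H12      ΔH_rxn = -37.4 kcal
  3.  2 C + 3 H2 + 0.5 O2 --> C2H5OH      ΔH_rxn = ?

eq. 1 × 3: (3)·(-59.3) = -177.9 kcal
eq. 2 reversed: +37.4 kcal
eq. 3 reversed and × 3: contributes −3·x
+58.7 = (-177.9) + (+37.4) − 3·x
x = (+58.7 − (-140.5)) / (-3) = -66.4 kcal

ΔH_rxn = -66.4 kcal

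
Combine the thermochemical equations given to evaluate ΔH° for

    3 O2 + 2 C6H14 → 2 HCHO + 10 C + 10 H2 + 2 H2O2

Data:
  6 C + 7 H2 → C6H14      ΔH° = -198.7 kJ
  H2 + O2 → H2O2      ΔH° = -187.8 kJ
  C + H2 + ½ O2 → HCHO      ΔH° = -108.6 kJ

ΔH° = -195.4 kJ

equation 1 reversed and × 2 (C6H14 must end up as a reactant; scale by 2 for the 2 C6H14): (-2)·(-198.7) = +397.4 kJ
equation 2 × 2 (×2 to match 2 H2O2 in the target): (2)·(-187.8) = -375.6 kJ
equation 3 × 2 (scale by 2 for the 2 HCHO): (2)·(-108.6) = -217.2 kJ
Combining the equations, ΔH° = (-2)·(-198.7) + (2)·(-187.8) + (2)·(-108.6) = -195.4 kJ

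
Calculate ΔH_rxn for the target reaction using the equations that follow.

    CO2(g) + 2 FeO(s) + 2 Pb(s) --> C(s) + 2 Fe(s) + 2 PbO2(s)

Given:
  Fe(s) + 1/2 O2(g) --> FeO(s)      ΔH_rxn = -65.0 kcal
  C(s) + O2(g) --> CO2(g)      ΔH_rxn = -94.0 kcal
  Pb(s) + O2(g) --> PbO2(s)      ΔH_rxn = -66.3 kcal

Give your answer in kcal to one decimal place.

equation 1 reversed and × 2: (-2)·(-65.0) = +130.0 kcal
equation 2 reversed: +94.0 kcal
equation 3 × 2: (2)·(-66.3) = -132.6 kcal
ΔH_rxn = (+130.0) + (+94.0) + (-132.6) = 91.4 kcal

ΔH_rxn = 91.4 kcal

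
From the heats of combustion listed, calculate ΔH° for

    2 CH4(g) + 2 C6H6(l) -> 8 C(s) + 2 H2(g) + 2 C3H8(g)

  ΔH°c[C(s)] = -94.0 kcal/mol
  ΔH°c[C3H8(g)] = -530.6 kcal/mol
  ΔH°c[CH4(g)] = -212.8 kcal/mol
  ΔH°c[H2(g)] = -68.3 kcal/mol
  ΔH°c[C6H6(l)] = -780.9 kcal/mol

With combustion enthalpies, reactants minus products:
= [2·(-212.8) + 2·(-780.9)] − [8·(-94.0) + 2·(-68.3) + 2·(-530.6)]
= -37.6 kcal/mol

ΔH° = -37.6 kcal/mol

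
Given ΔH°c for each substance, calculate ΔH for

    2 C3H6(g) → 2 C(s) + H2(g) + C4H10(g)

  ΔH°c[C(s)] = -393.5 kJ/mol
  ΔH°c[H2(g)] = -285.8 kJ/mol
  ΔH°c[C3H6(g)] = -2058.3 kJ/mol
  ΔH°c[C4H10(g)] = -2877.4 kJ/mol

Using ΔH = Σ nΔHc°(reactants) − Σ nΔHc°(products):
= [2·(-2058.3)] − [2·(-393.5) + 1·(-285.8) + 1·(-2877.4)]
= -166.4 kJ/mol

ΔH = -166.4 kJ/mol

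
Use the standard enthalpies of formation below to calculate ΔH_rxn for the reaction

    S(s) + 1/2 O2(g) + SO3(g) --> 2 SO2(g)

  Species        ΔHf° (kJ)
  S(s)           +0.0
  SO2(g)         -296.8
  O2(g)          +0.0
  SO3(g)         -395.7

Products: 2·(-296.8) = -593.6
Reactants: 1·(+0.0) + 1/2·(+0.0) + 1·(-395.7) = -395.7
ΔH_rxn = (-593.6) − (-395.7) = -197.9 kJ

ΔH_rxn = -197.9 kJ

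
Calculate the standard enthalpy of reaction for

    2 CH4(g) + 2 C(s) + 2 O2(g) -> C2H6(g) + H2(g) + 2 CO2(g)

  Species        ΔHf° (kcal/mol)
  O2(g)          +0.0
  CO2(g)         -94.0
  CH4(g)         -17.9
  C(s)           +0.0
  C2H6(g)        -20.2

ΔH° = -172.4 kcal/mol

Products: 1·(-20.2) + 1·(+0.0) + 2·(-94.0) = -208.2
Reactants: 2·(-17.9) + 2·(+0.0) + 2·(+0.0) = -35.8
ΔH° = (-208.2) − (-35.8) = -172.4 kcal/mol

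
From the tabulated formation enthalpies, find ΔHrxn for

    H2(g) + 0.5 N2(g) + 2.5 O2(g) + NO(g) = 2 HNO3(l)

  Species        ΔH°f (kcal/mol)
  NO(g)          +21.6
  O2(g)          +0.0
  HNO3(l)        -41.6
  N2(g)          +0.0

ΔHrxn = -104.8 kcal/mol

Products: 2·(-41.6) = -83.2
Reactants: 1·(+0.0) + 1/2·(+0.0) + 5/2·(+0.0) + 1·(+21.6) = +21.6
ΔHrxn = (-83.2) − (+21.6) = -104.8 kcal/mol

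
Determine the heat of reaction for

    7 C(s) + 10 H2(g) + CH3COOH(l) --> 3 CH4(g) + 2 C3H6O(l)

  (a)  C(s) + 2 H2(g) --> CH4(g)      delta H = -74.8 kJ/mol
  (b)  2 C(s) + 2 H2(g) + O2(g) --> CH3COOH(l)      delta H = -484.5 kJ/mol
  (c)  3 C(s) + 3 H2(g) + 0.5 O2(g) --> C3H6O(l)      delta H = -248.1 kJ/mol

(a) × 3: (3)·(-74.8) = -224.4 kJ/mol
(b) reversed: +484.5 kJ/mol
(c) × 2: (2)·(-248.1) = -496.2 kJ/mol
delta H = (-224.4) + (+484.5) + (-496.2) = -236.1 kJ/mol

delta H = -236.1 kJ/mol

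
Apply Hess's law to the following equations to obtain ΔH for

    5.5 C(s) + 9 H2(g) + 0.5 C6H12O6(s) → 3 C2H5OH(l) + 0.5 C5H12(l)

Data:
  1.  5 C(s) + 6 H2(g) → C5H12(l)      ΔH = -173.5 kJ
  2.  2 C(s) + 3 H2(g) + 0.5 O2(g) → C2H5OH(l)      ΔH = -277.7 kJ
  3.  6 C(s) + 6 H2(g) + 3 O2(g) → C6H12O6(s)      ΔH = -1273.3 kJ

eq. 1 × 1/2 (scale by 1/2 for the 1/2 C5H12(l)): (1/2)·(-173.5) = -86.75 kJ
eq. 2 × 3 (scale by 3 for the 3 C2H5OH(l)): (3)·(-277.7) = -833.1 kJ
eq. 3 reversed and × 1/2 (reverse to put C6H12O6(s) on the reactant side; ×1/2 to match 1/2 C6H12O6(s) in the target): (-1/2)·(-1273.3) = +636.65 kJ
ΔH = (1/2)·(-173.5) + (3)·(-277.7) + (-1/2)·(-1273.3) = -283.2 kJ

ΔH = -283.2 kJ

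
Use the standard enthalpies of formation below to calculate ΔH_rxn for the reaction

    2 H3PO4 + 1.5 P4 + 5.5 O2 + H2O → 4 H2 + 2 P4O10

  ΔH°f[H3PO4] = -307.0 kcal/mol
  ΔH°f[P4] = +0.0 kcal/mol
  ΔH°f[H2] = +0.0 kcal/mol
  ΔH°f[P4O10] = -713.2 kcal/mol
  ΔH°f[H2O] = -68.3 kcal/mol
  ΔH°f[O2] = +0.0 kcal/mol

ΔH_rxn = -744.1 kcal/mol

Products: 4·(+0.0) + 2·(-713.2) = -1426.4
Reactants: 2·(-307.0) + 3/2·(+0.0) + 11/2·(+0.0) + 1·(-68.3) = -682.3
ΔH_rxn = (-1426.4) − (-682.3) = -744.1 kcal/mol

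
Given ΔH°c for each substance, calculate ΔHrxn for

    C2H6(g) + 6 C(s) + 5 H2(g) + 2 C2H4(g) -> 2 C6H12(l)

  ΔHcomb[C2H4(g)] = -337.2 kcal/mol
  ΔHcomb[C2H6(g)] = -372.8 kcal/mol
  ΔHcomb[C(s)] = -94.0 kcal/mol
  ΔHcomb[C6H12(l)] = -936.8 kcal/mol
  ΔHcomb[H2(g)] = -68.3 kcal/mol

Using ΔH = Σ nΔHc°(reactants) − Σ nΔHc°(products):
= [1·(-372.8) + 6·(-94.0) + 5·(-68.3) + 2·(-337.2)] − [2·(-936.8)]
= -79.1 kcal/mol

ΔHrxn = -79.1 kcal/mol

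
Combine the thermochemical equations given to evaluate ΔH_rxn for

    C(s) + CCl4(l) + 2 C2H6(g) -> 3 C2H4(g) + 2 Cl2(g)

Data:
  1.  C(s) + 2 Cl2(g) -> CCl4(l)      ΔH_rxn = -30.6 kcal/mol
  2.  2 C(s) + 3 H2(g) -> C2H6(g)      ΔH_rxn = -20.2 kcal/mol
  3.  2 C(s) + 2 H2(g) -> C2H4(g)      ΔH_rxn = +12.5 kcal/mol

eq. 1 reversed: +30.6 kcal/mol
eq. 2 reversed and × 2: (-2)·(-20.2) = +40.4 kcal/mol
eq. 3 × 3: (3)·(+12.5) = +37.5 kcal/mol
Summing the manipulated equations, ΔH_rxn = (+30.6) + (+40.4) + (+37.5) = 108.5 kcal/mol

ΔH_rxn = 108.5 kcal/mol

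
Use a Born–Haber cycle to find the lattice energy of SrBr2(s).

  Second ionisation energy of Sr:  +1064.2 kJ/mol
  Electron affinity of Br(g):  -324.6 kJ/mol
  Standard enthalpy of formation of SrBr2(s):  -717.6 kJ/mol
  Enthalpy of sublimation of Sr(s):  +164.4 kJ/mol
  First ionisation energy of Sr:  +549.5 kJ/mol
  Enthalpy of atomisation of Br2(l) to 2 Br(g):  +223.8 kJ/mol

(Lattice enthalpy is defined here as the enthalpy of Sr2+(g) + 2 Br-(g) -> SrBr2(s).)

ΔHf° = 1·ΔHsub + 1·(ΣIE) + 1·D(Br2) + 2·EA + U
-717.6 = 1·(+164.4) + 1·(+1613.7) + 1·(+223.8) + 2·(-324.6) + U
U = -717.6 − (+1352.7) = -2070.3 kJ/mol

U = -2070.3 kJ/mol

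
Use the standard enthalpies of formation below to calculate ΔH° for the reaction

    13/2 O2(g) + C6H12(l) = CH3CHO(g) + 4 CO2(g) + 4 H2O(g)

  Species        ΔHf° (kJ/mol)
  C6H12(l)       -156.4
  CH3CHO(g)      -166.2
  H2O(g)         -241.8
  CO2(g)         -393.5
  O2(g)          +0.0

ΔH°rxn = Σ nΔHf°(products) − Σ nΔHf°(reactants).
Products: 1·(-166.2) + 4·(-393.5) + 4·(-241.8) = -2707.4
Reactants: 13/2·(+0.0) + 1·(-156.4) = -156.4
ΔH° = (-2707.4) − (-156.4) = -2551.0 kJ/mol

ΔH° = -2551.0 kJ/mol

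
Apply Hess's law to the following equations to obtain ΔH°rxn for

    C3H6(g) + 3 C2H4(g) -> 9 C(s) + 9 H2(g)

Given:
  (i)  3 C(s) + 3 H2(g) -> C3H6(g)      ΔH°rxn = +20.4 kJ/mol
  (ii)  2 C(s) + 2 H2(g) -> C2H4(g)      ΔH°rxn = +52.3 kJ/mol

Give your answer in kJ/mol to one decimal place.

ΔH°rxn = -177.3 kJ/mol

(i) reversed: -20.4 kJ/mol
(ii) reversed and × 3: (-3)·(+52.3) = -156.9 kJ/mol
By Hess's law, ΔH°rxn = (-1)·(+20.4) + (-3)·(+52.3) = -177.3 kJ/mol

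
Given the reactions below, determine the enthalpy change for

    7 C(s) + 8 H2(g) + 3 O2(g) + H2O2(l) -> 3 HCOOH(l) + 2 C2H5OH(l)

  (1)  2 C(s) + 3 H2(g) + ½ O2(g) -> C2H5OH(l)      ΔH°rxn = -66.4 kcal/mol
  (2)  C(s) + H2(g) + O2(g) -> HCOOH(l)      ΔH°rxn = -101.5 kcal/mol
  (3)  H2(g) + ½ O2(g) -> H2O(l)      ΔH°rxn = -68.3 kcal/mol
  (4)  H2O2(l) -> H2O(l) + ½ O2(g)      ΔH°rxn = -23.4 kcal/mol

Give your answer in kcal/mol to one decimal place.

ΔH°rxn = -392.4 kcal/mol

(1) × 2 (×2 to match 2 C2H5OH(l) in the target): (2)·(-66.4) = -132.8 kcal/mol
(2) × 3 (×3 to match 3 HCOOH(l) in the target): (3)·(-101.5) = -304.5 kcal/mol
(3) reversed: +68.3 kcal/mol
(4) as written (H2O2(l) already on the reactant side): -23.4 kcal/mol
ΔH°rxn = (-132.8) + (-304.5) + (+68.3) + (-23.4) = -392.4 kcal/mol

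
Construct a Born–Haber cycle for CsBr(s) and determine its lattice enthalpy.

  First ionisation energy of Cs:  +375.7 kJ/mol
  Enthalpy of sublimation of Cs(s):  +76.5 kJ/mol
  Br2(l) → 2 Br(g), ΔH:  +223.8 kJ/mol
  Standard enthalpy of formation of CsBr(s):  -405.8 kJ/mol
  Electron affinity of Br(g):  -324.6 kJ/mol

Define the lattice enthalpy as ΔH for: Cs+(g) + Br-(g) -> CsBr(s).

ΔHf° = 1·ΔHsub + 1·(ΣIE) + 1/2·D(Br2) + 1·EA + U
-405.8 = 1·(+76.5) + 1·(+375.7) + 1/2·(+223.8) + 1·(-324.6) + U
U = -405.8 − (+239.5) = -645.3 kJ/mol

U = -645.3 kJ/mol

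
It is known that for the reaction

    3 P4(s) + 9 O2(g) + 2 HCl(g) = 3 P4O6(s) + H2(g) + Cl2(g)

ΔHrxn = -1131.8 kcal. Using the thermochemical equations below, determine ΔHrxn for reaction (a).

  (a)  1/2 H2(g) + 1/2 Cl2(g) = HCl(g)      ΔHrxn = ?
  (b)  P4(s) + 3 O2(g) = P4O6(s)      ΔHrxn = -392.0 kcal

(a) reversed and × 2 (HCl(g) must end up as a reactant; ×2 to match 2 HCl(g) in the target): contributes −2·x
(b) × 3 (×3 to match 3 P4O6(s) in the target): (3)·(-392.0) = -1176.0 kcal
-1131.8 = (-1176.0) − 2·x
x = (-1131.8 − (-1176.0)) / (-2) = -22.1 kcal

ΔHrxn = -22.1 kcal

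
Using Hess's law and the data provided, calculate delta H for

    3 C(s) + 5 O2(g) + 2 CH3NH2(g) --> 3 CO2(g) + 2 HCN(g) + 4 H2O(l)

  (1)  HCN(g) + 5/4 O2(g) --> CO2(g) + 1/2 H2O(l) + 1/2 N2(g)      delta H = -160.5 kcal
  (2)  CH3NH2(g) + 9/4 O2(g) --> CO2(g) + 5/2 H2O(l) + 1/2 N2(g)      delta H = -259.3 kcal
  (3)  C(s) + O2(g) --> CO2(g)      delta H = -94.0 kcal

delta H = -479.6 kcal

(1) reversed and × 2: (-2)·(-160.5) = +321.0 kcal
(2) × 2: (2)·(-259.3) = -518.6 kcal
(3) × 3: (3)·(-94.0) = -282.0 kcal
Summing the manipulated equations, delta H = (+321.0) + (-518.6) + (-282.0) = -479.6 kcal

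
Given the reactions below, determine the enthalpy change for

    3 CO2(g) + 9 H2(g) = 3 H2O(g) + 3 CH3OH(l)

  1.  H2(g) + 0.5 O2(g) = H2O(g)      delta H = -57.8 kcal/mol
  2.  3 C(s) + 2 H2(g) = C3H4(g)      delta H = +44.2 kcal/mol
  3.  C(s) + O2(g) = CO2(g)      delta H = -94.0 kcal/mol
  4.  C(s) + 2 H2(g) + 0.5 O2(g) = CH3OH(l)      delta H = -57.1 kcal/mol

delta H = -62.7 kcal/mol

eq. 1 × 3 (×3 to match 3 H2O(g) in the target): (3)·(-57.8) = -173.4 kcal/mol
eq. 2: not needed (C3H4(g) appears nowhere else).
eq. 3 reversed and × 3 (CO2(g) must end up as a reactant; scale by 3 for the 3 CO2(g)): (-3)·(-94.0) = +282.0 kcal/mol
eq. 4 × 3 (scale by 3 for the 3 CH3OH(l)): (3)·(-57.1) = -171.3 kcal/mol
delta H = (3)·(-57.8) + (-3)·(-94.0) + (3)·(-57.1) = -62.7 kcal/mol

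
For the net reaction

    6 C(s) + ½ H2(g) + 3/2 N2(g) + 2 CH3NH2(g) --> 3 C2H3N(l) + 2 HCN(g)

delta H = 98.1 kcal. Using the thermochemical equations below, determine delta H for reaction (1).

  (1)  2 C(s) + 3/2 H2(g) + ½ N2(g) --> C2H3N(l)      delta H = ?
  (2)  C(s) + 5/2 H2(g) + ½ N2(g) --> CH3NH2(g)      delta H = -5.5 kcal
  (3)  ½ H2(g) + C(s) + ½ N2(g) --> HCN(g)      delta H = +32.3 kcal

delta H = 7.5 kcal

(1) × 3 (scale by 3 for the 3 C2H3N(l)): contributes 3·x
(2) reversed and × 2 (reverse to put CH3NH2(g) on the reactant side; scale by 2 for the 2 CH3NH2(g)): (-2)·(-5.5) = +11.0 kcal
(3) × 2 (×2 to match 2 HCN(g) in the target): (2)·(+32.3) = +64.6 kcal
+98.1 = (+11.0) + (+64.6) + 3·x
x = (+98.1 − (+75.6)) / (3) = 7.5 kcal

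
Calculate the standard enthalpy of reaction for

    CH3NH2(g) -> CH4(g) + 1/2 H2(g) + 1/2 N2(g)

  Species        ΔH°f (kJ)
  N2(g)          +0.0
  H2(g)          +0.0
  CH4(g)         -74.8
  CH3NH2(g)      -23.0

Products: 1·(-74.8) + 1/2·(+0.0) + 1/2·(+0.0) = -74.8
Reactants: 1·(-23.0) = -23.0
ΔH_rxn = (-74.8) − (-23.0) = -51.8 kJ

ΔH_rxn = -51.8 kJ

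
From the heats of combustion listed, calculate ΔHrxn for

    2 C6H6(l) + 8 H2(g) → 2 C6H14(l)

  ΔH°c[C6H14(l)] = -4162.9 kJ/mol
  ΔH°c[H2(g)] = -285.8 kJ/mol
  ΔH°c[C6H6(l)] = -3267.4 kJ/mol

ΔHrxn = -495.4 kJ/mol

With combustion enthalpies, reactants minus products:
= [2·(-3267.4) + 8·(-285.8)] − [2·(-4162.9)]
= -495.4 kJ/mol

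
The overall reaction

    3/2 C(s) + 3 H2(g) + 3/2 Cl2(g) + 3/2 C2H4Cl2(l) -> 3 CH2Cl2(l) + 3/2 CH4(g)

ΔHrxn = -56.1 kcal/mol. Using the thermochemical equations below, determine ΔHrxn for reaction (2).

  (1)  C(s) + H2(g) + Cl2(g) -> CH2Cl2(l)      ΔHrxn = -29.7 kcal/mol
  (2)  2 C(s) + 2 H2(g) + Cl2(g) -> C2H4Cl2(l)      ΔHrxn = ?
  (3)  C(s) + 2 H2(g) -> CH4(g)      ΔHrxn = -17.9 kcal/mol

ΔHrxn = -39.9 kcal/mol

(1) × 3 (×3 to match 3 CH2Cl2(l) in the target): (3)·(-29.7) = -89.1 kcal/mol
(2) reversed and × 3/2 (reverse to put C2H4Cl2(l) on the reactant side; scale by 3/2 for the 3/2 C2H4Cl2(l)): contributes −3/2·x
(3) × 3/2 (scale by 3/2 for the 3/2 CH4(g)): (3/2)·(-17.9) = -26.85 kcal/mol
-56.1 = (-89.1) + (-26.85) − 3/2·x
x = (-56.1 − (-115.95)) / (-3/2) = -39.9 kcal/mol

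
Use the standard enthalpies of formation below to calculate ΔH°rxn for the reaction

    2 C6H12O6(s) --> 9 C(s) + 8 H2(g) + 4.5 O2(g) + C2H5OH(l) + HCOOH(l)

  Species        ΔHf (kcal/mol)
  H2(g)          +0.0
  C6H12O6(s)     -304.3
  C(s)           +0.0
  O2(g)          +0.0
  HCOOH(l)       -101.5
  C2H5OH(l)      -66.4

Products: 9·(+0.0) + 8·(+0.0) + 9/2·(+0.0) + 1·(-66.4) + 1·(-101.5) = -167.9
Reactants: 2·(-304.3) = -608.6
ΔH°rxn = (-167.9) − (-608.6) = 440.7 kcal/mol

ΔH°rxn = 440.7 kcal/mol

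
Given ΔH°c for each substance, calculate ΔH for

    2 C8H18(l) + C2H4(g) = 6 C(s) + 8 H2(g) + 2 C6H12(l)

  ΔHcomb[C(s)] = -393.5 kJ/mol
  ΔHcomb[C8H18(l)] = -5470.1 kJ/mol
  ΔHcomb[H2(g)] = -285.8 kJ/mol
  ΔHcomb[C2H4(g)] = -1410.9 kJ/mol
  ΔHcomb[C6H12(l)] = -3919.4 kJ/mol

ΔH = 135.1 kJ/mol

Using ΔH = Σ nΔHc°(reactants) − Σ nΔHc°(products):
= [2·(-5470.1) + 1·(-1410.9)] − [6·(-393.5) + 8·(-285.8) + 2·(-3919.4)]
= 135.1 kJ/mol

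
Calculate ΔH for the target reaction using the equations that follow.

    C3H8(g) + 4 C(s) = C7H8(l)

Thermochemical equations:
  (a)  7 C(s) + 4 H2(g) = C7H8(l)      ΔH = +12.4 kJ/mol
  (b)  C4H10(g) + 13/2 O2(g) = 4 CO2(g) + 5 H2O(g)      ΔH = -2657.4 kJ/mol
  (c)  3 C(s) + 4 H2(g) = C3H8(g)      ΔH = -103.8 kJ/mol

ΔH = 116.2 kJ/mol

(a) as written (C7H8(l) already on the product side): +12.4 kJ/mol
(b): not needed (CO2(g) appears nowhere else).
(c) reversed (C3H8(g) must end up as a reactant): +103.8 kJ/mol
Combining the equations, ΔH = (1)·(+12.4) + (-1)·(-103.8) = 116.2 kJ/mol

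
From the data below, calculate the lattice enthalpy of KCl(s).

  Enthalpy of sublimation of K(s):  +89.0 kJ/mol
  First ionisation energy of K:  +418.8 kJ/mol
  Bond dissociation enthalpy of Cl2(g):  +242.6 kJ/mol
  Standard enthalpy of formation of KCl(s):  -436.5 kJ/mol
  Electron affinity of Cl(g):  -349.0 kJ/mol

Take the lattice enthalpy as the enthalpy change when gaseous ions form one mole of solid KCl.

U = -716.6 kJ/mol

ΔHf° = 1·ΔHsub + 1·(ΣIE) + 1/2·D(Cl2) + 1·EA + U
-436.5 = 1·(+89.0) + 1·(+418.8) + 1/2·(+242.6) + 1·(-349.0) + U
U = -436.5 − (+280.1) = -716.6 kJ/mol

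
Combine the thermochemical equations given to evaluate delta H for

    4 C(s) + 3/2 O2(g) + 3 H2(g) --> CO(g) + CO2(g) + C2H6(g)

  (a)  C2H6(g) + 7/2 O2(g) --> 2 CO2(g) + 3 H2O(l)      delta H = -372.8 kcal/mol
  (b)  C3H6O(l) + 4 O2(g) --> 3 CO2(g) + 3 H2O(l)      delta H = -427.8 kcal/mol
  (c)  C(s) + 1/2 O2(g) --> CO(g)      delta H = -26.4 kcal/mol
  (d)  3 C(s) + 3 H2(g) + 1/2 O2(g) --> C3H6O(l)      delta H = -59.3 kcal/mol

(a) reversed (C2H6(g) must end up as a product): +372.8 kcal/mol
(b) as written: -427.8 kcal/mol
(c) as written (CO(g) already on the product side): -26.4 kcal/mol
(d) as written (H2(g) already on the reactant side): -59.3 kcal/mol
Summing the manipulated equations, delta H = (+372.8) + (-427.8) + (-26.4) + (-59.3) = -140.7 kcal/mol

delta H = -140.7 kcal/mol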